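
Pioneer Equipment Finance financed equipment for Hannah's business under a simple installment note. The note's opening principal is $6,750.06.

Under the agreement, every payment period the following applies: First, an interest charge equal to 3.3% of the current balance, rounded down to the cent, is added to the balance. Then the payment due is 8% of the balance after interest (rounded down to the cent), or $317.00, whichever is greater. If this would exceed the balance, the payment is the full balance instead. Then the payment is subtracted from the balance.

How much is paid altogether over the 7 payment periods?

$3,369.03

Payment period 1: $6,750.06 +$222.75 interest = $6,972.81; pay $557.82 → $6,414.99
Payment period 2: $6,414.99 +$211.69 interest = $6,626.68; pay $530.13 → $6,096.55
Payment period 3: $6,096.55 +$201.18 interest = $6,297.73; pay $503.81 → $5,793.92
Payment period 4: $5,793.92 +$191.19 interest = $5,985.11; pay $478.80 → $5,506.31
Payment period 5: $5,506.31 +$181.70 interest = $5,688.01; pay $455.04 → $5,232.97
Payment period 6: $5,232.97 +$172.68 interest = $5,405.65; pay $432.45 → $4,973.20
Payment period 7: $4,973.20 +$164.11 interest = $5,137.31; pay $410.98 → $4,726.33
Total paid: $3,369.03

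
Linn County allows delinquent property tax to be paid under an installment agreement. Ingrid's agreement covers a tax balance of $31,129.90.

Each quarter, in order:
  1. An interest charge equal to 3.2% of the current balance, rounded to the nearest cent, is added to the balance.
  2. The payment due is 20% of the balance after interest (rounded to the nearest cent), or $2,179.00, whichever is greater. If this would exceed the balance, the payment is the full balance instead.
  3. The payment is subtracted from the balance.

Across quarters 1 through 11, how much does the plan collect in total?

$35,994.57

Quarter 1: $31,129.90 +$996.16 interest = $32,126.06; pay $6,425.21 → $25,700.85
Quarter 2: $25,700.85 +$822.43 interest = $26,523.28; pay $5,304.66 → $21,218.62
Quarter 3: $21,218.62 +$679.00 interest = $21,897.62; pay $4,379.52 → $17,518.10
Quarter 4: $17,518.10 +$560.58 interest = $18,078.68; pay $3,615.74 → $14,462.94
Quarter 5: $14,462.94 +$462.81 interest = $14,925.75; pay $2,985.15 → $11,940.60
Quarter 6: $11,940.60 +$382.10 interest = $12,322.70; pay $2,464.54 → $9,858.16
Quarter 7: $9,858.16 +$315.46 interest = $10,173.62; pay $2,179.00 → $7,994.62
Quarter 8: $7,994.62 +$255.83 interest = $8,250.45; pay $2,179.00 → $6,071.45
Quarter 9: $6,071.45 +$194.29 interest = $6,265.74; pay $2,179.00 → $4,086.74
Quarter 10: $4,086.74 +$130.78 interest = $4,217.52; pay $2,179.00 → $2,038.52
Quarter 11: $2,038.52 +$65.23 interest = $2,103.75; pay $2,103.75 → $0.00
Total paid: $35,994.57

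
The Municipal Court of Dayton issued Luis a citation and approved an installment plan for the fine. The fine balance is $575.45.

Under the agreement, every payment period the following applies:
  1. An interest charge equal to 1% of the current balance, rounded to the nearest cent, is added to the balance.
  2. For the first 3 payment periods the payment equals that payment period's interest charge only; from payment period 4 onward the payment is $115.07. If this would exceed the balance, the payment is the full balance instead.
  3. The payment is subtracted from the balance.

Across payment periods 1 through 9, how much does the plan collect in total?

$610.61

Payment period 1: opening $575.45; interest $5.75 → $581.20; payment $5.75; balance $575.45
Payment period 2: opening $575.45; interest $5.75 → $581.20; payment $5.75; balance $575.45
Payment period 3: opening $575.45; interest $5.75 → $581.20; payment $5.75; balance $575.45
Payment period 4: opening $575.45; interest $5.75 → $581.20; payment $115.07; balance $466.13
Payment period 5: opening $466.13; interest $4.66 → $470.79; payment $115.07; balance $355.72
Payment period 6: opening $355.72; interest $3.56 → $359.28; payment $115.07; balance $244.21
Payment period 7: opening $244.21; interest $2.44 → $246.65; payment $115.07; balance $131.58
Payment period 8: opening $131.58; interest $1.32 → $132.90; payment $115.07; balance $17.83
Payment period 9: opening $17.83; interest $0.18 → $18.01; payment $18.01; balance $0.00
Total paid: $610.61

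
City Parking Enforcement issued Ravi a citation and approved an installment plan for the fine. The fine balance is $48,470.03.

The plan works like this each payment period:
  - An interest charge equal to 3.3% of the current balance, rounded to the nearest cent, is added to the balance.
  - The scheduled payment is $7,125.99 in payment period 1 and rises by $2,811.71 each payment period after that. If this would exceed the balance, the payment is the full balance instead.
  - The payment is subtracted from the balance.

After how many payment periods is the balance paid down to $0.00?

# | Opening | Interest | Payment | End bal
1 | $48,470.03 | $1,599.51 | $7,125.99 | $42,943.55
2 | $42,943.55 | $1,417.14 | $9,937.70 | $34,422.99
3 | $34,422.99 | $1,135.96 | $12,749.41 | $22,809.54
4 | $22,809.54 | $752.71 | $15,561.12 | $8,001.13
5 | $8,001.13 | $264.04 | $8,265.17 | $0.00
Balance reaches $0.00 in payment period 5.

5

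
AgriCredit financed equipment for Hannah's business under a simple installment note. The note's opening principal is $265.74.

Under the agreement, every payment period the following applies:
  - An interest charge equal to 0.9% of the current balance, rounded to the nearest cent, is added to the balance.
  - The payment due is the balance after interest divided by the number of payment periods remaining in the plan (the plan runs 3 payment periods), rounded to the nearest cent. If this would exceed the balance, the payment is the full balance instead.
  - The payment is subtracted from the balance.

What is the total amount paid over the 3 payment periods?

Payment period 1: opening $265.74; interest $2.39 → $268.13; payment $89.38; balance $178.75
Payment period 2: opening $178.75; interest $1.61 → $180.36; payment $90.18; balance $90.18
Payment period 3: opening $90.18; interest $0.81 → $90.99; payment $90.99; balance $0.00
Total paid: $270.55

$270.55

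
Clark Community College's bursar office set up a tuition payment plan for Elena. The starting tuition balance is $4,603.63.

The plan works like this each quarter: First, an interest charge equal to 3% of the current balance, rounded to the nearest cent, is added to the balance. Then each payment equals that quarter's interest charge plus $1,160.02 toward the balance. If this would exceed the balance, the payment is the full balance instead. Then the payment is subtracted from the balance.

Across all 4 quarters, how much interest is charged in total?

Quarter 1: $4,603.63 +$138.11 interest = $4,741.74; pay $1,298.13 → $3,443.61
Quarter 2: $3,443.61 +$103.31 interest = $3,546.92; pay $1,263.33 → $2,283.59
Quarter 3: $2,283.59 +$68.51 interest = $2,352.10; pay $1,228.53 → $1,123.57
Quarter 4: $1,123.57 +$33.71 interest = $1,157.28; pay $1,157.28 → $0.00
Total interest: $138.11 + $103.31 + $68.51 + $33.71 = $343.64

$343.64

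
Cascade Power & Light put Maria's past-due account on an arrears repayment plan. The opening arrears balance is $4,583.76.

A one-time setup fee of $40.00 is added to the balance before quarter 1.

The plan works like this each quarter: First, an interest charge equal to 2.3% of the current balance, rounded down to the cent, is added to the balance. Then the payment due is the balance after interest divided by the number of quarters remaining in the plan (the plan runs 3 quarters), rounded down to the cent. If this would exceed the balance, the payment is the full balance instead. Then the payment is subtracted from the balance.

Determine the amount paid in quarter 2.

Quarter 1: opening $4,623.76; interest $106.34 → $4,730.10; payment $1,576.70; balance $3,153.40
Quarter 2: opening $3,153.40; interest $72.52 → $3,225.92; payment $1,612.96; balance $1,612.96

$1,612.96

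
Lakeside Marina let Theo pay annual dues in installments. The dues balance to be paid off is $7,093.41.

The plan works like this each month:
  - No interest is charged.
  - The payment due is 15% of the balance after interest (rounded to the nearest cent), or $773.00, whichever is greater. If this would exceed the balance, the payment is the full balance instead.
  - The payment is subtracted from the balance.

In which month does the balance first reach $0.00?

Month 1: opening $7,093.41; payment $1,064.01; balance $6,029.40
Month 2: opening $6,029.40; payment $904.41; balance $5,124.99
Month 3: opening $5,124.99; payment $773.00; balance $4,351.99
Month 4: opening $4,351.99; payment $773.00; balance $3,578.99
Month 5: opening $3,578.99; payment $773.00; balance $2,805.99
Month 6: opening $2,805.99; payment $773.00; balance $2,032.99
Month 7: opening $2,032.99; payment $773.00; balance $1,259.99
Month 8: opening $1,259.99; payment $773.00; balance $486.99
Month 9: opening $486.99; payment $486.99; balance $0.00
Balance reaches $0.00 in month 9.

9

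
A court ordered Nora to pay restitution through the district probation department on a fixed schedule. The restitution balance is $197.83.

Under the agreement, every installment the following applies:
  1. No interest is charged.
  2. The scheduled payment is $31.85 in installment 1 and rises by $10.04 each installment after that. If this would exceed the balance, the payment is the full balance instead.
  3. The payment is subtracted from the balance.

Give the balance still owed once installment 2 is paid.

$124.09

Installment 1: $197.83 − $31.85 → $165.98
Installment 2: $165.98 − $41.89 → $124.09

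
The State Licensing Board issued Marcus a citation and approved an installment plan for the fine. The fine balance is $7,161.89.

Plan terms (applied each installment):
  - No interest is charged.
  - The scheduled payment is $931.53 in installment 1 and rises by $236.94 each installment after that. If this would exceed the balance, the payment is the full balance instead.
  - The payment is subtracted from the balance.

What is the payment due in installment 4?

# | Opening | Payment | End bal
1 | $7,161.89 | $931.53 | $6,230.36
2 | $6,230.36 | $1,168.47 | $5,061.89
3 | $5,061.89 | $1,405.41 | $3,656.48
4 | $3,656.48 | $1,642.35 | $2,014.13

$1,642.35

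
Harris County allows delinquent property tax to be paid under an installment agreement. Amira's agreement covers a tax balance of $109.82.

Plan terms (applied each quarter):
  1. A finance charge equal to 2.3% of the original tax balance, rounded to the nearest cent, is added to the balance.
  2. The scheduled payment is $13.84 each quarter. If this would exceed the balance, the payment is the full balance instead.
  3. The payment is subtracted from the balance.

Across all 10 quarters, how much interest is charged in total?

$25.30

# | Opening | Interest | Payment | End bal
1 | $109.82 | $2.53 | $13.84 | $98.51
2 | $98.51 | $2.53 | $13.84 | $87.20
3 | $87.20 | $2.53 | $13.84 | $75.89
4 | $75.89 | $2.53 | $13.84 | $64.58
5 | $64.58 | $2.53 | $13.84 | $53.27
6 | $53.27 | $2.53 | $13.84 | $41.96
7 | $41.96 | $2.53 | $13.84 | $30.65
8 | $30.65 | $2.53 | $13.84 | $19.34
9 | $19.34 | $2.53 | $13.84 | $8.03
10 | $8.03 | $2.53 | $10.56 | $0.00
Total interest: $2.53 + $2.53 + $2.53 + $2.53 + $2.53 + $2.53 + $2.53 + $2.53 + $2.53 + $2.53 = $25.30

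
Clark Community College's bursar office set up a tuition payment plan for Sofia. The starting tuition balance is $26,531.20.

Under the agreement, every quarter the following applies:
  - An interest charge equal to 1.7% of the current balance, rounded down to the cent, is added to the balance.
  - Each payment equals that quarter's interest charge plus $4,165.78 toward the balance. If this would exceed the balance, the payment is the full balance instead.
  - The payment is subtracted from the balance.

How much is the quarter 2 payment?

Quarter 1: opening $26,531.20; interest $451.03 → $26,982.23; payment $4,616.81; balance $22,365.42
Quarter 2: opening $22,365.42; interest $380.21 → $22,745.63; payment $4,545.99; balance $18,199.64

$4,545.99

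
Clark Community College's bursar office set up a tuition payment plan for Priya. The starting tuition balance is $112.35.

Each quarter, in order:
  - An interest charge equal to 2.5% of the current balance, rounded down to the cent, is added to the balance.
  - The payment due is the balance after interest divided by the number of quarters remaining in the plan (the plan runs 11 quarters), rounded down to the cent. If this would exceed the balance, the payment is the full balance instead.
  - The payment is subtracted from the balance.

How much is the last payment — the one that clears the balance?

Quarter 1: $112.35 +$2.80 interest = $115.15; pay $10.46 → $104.69
Quarter 2: $104.69 +$2.61 interest = $107.30; pay $10.73 → $96.57
Quarter 3: $96.57 +$2.41 interest = $98.98; pay $10.99 → $87.99
Quarter 4: $87.99 +$2.19 interest = $90.18; pay $11.27 → $78.91
Quarter 5: $78.91 +$1.97 interest = $80.88; pay $11.55 → $69.33
Quarter 6: $69.33 +$1.73 interest = $71.06; pay $11.84 → $59.22
Quarter 7: $59.22 +$1.48 interest = $60.70; pay $12.14 → $48.56
Quarter 8: $48.56 +$1.21 interest = $49.77; pay $12.44 → $37.33
Quarter 9: $37.33 +$0.93 interest = $38.26; pay $12.75 → $25.51
Quarter 10: $25.51 +$0.63 interest = $26.14; pay $13.07 → $13.07
Quarter 11: $13.07 +$0.32 interest = $13.39; pay $13.39 → $0.00

$13.39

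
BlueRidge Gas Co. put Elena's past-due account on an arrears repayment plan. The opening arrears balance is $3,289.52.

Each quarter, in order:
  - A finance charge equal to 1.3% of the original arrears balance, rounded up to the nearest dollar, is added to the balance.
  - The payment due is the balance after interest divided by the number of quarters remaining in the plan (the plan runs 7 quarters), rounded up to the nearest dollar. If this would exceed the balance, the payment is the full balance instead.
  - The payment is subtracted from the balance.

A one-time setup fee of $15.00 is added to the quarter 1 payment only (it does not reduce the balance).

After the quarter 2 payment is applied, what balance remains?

Quarter 1: opening $3,289.52; interest $43.00 → $3,332.52; payment $477.00 (+ $15.00 fee); balance $2,855.52
Quarter 2: opening $2,855.52; interest $43.00 → $2,898.52; payment $484.00; balance $2,414.52

$2,414.52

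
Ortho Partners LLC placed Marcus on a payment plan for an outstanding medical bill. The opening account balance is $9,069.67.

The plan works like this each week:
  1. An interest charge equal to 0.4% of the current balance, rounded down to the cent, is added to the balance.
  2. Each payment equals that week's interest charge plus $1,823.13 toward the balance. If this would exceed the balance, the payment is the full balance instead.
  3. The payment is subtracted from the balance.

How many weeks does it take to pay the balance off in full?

5

Week 1: opening $9,069.67; interest $36.27 → $9,105.94; payment $1,859.40; balance $7,246.54
Week 2: opening $7,246.54; interest $28.98 → $7,275.52; payment $1,852.11; balance $5,423.41
Week 3: opening $5,423.41; interest $21.69 → $5,445.10; payment $1,844.82; balance $3,600.28
Week 4: opening $3,600.28; interest $14.40 → $3,614.68; payment $1,837.53; balance $1,777.15
Week 5: opening $1,777.15; interest $7.10 → $1,784.25; payment $1,784.25; balance $0.00
Balance reaches $0.00 in week 5.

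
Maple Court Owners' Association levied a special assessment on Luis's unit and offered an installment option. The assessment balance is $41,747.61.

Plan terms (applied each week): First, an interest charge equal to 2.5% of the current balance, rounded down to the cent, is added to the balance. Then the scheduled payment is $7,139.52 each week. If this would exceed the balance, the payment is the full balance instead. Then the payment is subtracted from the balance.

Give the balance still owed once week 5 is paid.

$9,705.90

Week 1: $41,747.61 +$1,043.69 interest = $42,791.30; pay $7,139.52 → $35,651.78
Week 2: $35,651.78 +$891.29 interest = $36,543.07; pay $7,139.52 → $29,403.55
Week 3: $29,403.55 +$735.08 interest = $30,138.63; pay $7,139.52 → $22,999.11
Week 4: $22,999.11 +$574.97 interest = $23,574.08; pay $7,139.52 → $16,434.56
Week 5: $16,434.56 +$410.86 interest = $16,845.42; pay $7,139.52 → $9,705.90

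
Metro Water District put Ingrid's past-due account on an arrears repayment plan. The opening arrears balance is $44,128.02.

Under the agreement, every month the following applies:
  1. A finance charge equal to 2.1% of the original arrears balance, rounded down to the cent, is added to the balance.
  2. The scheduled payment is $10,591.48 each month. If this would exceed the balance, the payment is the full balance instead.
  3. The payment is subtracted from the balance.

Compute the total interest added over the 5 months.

Month 1: opening $44,128.02; interest $926.68 → $45,054.70; payment $10,591.48; balance $34,463.22
Month 2: opening $34,463.22; interest $926.68 → $35,389.90; payment $10,591.48; balance $24,798.42
Month 3: opening $24,798.42; interest $926.68 → $25,725.10; payment $10,591.48; balance $15,133.62
Month 4: opening $15,133.62; interest $926.68 → $16,060.30; payment $10,591.48; balance $5,468.82
Month 5: opening $5,468.82; interest $926.68 → $6,395.50; payment $6,395.50; balance $0.00
Total interest: $926.68 + $926.68 + $926.68 + $926.68 + $926.68 = $4,633.40

$4,633.40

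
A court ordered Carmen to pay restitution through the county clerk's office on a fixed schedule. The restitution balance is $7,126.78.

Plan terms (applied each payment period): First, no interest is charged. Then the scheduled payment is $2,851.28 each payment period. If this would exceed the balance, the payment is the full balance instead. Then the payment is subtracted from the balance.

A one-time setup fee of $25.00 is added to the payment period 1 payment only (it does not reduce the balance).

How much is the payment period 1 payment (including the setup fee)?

$2,876.28

Payment period 1: $7,126.78 − $2,851.28 (+ $25.00 fee) → $4,275.50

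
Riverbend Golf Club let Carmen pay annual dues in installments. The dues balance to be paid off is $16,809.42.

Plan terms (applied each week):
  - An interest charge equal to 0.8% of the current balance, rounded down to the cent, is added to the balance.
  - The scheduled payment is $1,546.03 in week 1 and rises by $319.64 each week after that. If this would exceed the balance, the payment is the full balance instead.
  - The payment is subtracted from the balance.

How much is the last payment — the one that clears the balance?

$3,349.39

Week 1: opening $16,809.42; interest $134.47 → $16,943.89; payment $1,546.03; balance $15,397.86
Week 2: opening $15,397.86; interest $123.18 → $15,521.04; payment $1,865.67; balance $13,655.37
Week 3: opening $13,655.37; interest $109.24 → $13,764.61; payment $2,185.31; balance $11,579.30
Week 4: opening $11,579.30; interest $92.63 → $11,671.93; payment $2,504.95; balance $9,166.98
Week 5: opening $9,166.98; interest $73.33 → $9,240.31; payment $2,824.59; balance $6,415.72
Week 6: opening $6,415.72; interest $51.32 → $6,467.04; payment $3,144.23; balance $3,322.81
Week 7: opening $3,322.81; interest $26.58 → $3,349.39; payment $3,349.39; balance $0.00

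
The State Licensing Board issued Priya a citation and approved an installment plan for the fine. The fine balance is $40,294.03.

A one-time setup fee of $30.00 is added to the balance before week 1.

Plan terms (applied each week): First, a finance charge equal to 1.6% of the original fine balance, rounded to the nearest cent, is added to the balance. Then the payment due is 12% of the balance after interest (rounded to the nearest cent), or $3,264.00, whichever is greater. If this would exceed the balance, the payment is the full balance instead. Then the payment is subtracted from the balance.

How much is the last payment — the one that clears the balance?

$3,145.69

Week 1: $40,324.03 +$644.70 interest = $40,968.73; pay $4,916.25 → $36,052.48
Week 2: $36,052.48 +$644.70 interest = $36,697.18; pay $4,403.66 → $32,293.52
Week 3: $32,293.52 +$644.70 interest = $32,938.22; pay $3,952.59 → $28,985.63
Week 4: $28,985.63 +$644.70 interest = $29,630.33; pay $3,555.64 → $26,074.69
Week 5: $26,074.69 +$644.70 interest = $26,719.39; pay $3,264.00 → $23,455.39
Week 6: $23,455.39 +$644.70 interest = $24,100.09; pay $3,264.00 → $20,836.09
Week 7: $20,836.09 +$644.70 interest = $21,480.79; pay $3,264.00 → $18,216.79
Week 8: $18,216.79 +$644.70 interest = $18,861.49; pay $3,264.00 → $15,597.49
Week 9: $15,597.49 +$644.70 interest = $16,242.19; pay $3,264.00 → $12,978.19
Week 10: $12,978.19 +$644.70 interest = $13,622.89; pay $3,264.00 → $10,358.89
Week 11: $10,358.89 +$644.70 interest = $11,003.59; pay $3,264.00 → $7,739.59
Week 12: $7,739.59 +$644.70 interest = $8,384.29; pay $3,264.00 → $5,120.29
Week 13: $5,120.29 +$644.70 interest = $5,764.99; pay $3,264.00 → $2,500.99
Week 14: $2,500.99 +$644.70 interest = $3,145.69; pay $3,145.69 → $0.00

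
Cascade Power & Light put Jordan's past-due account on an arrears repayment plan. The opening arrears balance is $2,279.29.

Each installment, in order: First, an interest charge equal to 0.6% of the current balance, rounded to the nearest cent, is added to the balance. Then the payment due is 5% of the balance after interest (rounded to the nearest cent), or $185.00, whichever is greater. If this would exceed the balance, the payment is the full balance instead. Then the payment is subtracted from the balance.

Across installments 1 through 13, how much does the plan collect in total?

# | Opening | Interest | Payment | End bal
1 | $2,279.29 | $13.68 | $185.00 | $2,107.97
2 | $2,107.97 | $12.65 | $185.00 | $1,935.62
3 | $1,935.62 | $11.61 | $185.00 | $1,762.23
4 | $1,762.23 | $10.57 | $185.00 | $1,587.80
5 | $1,587.80 | $9.53 | $185.00 | $1,412.33
6 | $1,412.33 | $8.47 | $185.00 | $1,235.80
7 | $1,235.80 | $7.41 | $185.00 | $1,058.21
8 | $1,058.21 | $6.35 | $185.00 | $879.56
9 | $879.56 | $5.28 | $185.00 | $699.84
10 | $699.84 | $4.20 | $185.00 | $519.04
11 | $519.04 | $3.11 | $185.00 | $337.15
12 | $337.15 | $2.02 | $185.00 | $154.17
13 | $154.17 | $0.93 | $155.10 | $0.00
Total paid: $2,375.10

$2,375.10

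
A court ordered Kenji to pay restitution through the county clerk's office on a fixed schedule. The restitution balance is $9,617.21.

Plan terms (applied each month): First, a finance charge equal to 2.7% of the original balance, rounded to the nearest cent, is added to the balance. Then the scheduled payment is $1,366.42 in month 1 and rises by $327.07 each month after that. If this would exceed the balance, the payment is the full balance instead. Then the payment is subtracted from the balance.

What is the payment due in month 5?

$2,674.70

Month 1: opening $9,617.21; interest $259.66 → $9,876.87; payment $1,366.42; balance $8,510.45
Month 2: opening $8,510.45; interest $259.66 → $8,770.11; payment $1,693.49; balance $7,076.62
Month 3: opening $7,076.62; interest $259.66 → $7,336.28; payment $2,020.56; balance $5,315.72
Month 4: opening $5,315.72; interest $259.66 → $5,575.38; payment $2,347.63; balance $3,227.75
Month 5: opening $3,227.75; interest $259.66 → $3,487.41; payment $2,674.70; balance $812.71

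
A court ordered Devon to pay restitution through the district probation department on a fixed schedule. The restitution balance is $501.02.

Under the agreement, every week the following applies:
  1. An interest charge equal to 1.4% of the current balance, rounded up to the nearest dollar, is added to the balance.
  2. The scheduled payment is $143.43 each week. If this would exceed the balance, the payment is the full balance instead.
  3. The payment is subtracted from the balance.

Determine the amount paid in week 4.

# | Opening | Interest | Payment | End bal
1 | $501.02 | $8.00 | $143.43 | $365.59
2 | $365.59 | $6.00 | $143.43 | $228.16
3 | $228.16 | $4.00 | $143.43 | $88.73
4 | $88.73 | $2.00 | $90.73 | $0.00

$90.73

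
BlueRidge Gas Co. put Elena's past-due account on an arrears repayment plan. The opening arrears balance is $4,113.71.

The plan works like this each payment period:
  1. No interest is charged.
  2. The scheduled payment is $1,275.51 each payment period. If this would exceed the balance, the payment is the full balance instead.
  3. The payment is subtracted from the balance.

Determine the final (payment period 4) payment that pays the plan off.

Payment period 1: $4,113.71 − $1,275.51 → $2,838.20
Payment period 2: $2,838.20 − $1,275.51 → $1,562.69
Payment period 3: $1,562.69 − $1,275.51 → $287.18
Payment period 4: $287.18 − $287.18 → $0.00

$287.18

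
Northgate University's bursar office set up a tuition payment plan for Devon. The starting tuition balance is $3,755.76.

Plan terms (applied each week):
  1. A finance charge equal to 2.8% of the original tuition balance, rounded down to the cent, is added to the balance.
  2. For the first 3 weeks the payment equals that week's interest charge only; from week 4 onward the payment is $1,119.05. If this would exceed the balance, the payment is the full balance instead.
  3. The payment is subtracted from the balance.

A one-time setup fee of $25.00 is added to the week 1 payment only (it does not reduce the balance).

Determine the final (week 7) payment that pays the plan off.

# | Opening | Interest | Payment | Fee | End bal
1 | $3,755.76 | $105.16 | $105.16 | $25.00 | $3,755.76
2 | $3,755.76 | $105.16 | $105.16 | — | $3,755.76
3 | $3,755.76 | $105.16 | $105.16 | — | $3,755.76
4 | $3,755.76 | $105.16 | $1,119.05 | — | $2,741.87
5 | $2,741.87 | $105.16 | $1,119.05 | — | $1,727.98
6 | $1,727.98 | $105.16 | $1,119.05 | — | $714.09
7 | $714.09 | $105.16 | $819.25 | — | $0.00

$819.25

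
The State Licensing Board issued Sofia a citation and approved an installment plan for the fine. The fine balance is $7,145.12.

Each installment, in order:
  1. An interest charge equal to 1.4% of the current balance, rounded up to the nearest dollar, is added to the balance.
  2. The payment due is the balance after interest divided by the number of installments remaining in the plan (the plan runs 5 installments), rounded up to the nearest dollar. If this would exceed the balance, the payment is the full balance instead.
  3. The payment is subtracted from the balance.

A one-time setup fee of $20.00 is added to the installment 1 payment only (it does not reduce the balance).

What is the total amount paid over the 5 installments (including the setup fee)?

Installment 1: $7,145.12 +$101.00 interest = $7,246.12; pay $1,450.00 (+ $20.00 fee) → $5,796.12
Installment 2: $5,796.12 +$82.00 interest = $5,878.12; pay $1,470.00 → $4,408.12
Installment 3: $4,408.12 +$62.00 interest = $4,470.12; pay $1,491.00 → $2,979.12
Installment 4: $2,979.12 +$42.00 interest = $3,021.12; pay $1,511.00 → $1,510.12
Installment 5: $1,510.12 +$22.00 interest = $1,532.12; pay $1,532.12 → $0.00
Total paid: $7,474.12

$7,474.12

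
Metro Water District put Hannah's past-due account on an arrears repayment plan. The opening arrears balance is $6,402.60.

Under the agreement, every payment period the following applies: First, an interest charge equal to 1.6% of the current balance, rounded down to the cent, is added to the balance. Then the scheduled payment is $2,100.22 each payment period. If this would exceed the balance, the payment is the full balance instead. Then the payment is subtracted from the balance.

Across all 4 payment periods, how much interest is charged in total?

$215.91

Payment period 1: opening $6,402.60; interest $102.44 → $6,505.04; payment $2,100.22; balance $4,404.82
Payment period 2: opening $4,404.82; interest $70.47 → $4,475.29; payment $2,100.22; balance $2,375.07
Payment period 3: opening $2,375.07; interest $38.00 → $2,413.07; payment $2,100.22; balance $312.85
Payment period 4: opening $312.85; interest $5.00 → $317.85; payment $317.85; balance $0.00
Total interest: $102.44 + $70.47 + $38.00 + $5.00 = $215.91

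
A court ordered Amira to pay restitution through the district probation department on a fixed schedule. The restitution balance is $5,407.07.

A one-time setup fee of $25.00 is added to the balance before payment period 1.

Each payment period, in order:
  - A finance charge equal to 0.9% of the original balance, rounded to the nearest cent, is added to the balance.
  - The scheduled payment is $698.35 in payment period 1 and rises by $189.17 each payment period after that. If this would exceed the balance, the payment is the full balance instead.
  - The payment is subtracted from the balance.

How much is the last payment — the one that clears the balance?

$340.58

Payment period 1: opening $5,432.07; interest $48.66 → $5,480.73; payment $698.35; balance $4,782.38
Payment period 2: opening $4,782.38; interest $48.66 → $4,831.04; payment $887.52; balance $3,943.52
Payment period 3: opening $3,943.52; interest $48.66 → $3,992.18; payment $1,076.69; balance $2,915.49
Payment period 4: opening $2,915.49; interest $48.66 → $2,964.15; payment $1,265.86; balance $1,698.29
Payment period 5: opening $1,698.29; interest $48.66 → $1,746.95; payment $1,455.03; balance $291.92
Payment period 6: opening $291.92; interest $48.66 → $340.58; payment $340.58; balance $0.00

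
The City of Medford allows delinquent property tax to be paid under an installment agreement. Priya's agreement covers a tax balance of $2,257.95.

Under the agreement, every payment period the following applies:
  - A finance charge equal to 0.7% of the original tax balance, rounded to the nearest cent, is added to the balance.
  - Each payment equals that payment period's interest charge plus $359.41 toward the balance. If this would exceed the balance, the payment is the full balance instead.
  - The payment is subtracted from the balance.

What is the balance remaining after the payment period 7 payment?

$0.00

Payment period 1: opening $2,257.95; interest $15.81 → $2,273.76; payment $375.22; balance $1,898.54
Payment period 2: opening $1,898.54; interest $15.81 → $1,914.35; payment $375.22; balance $1,539.13
Payment period 3: opening $1,539.13; interest $15.81 → $1,554.94; payment $375.22; balance $1,179.72
Payment period 4: opening $1,179.72; interest $15.81 → $1,195.53; payment $375.22; balance $820.31
Payment period 5: opening $820.31; interest $15.81 → $836.12; payment $375.22; balance $460.90
Payment period 6: opening $460.90; interest $15.81 → $476.71; payment $375.22; balance $101.49
Payment period 7: opening $101.49; interest $15.81 → $117.30; payment $117.30; balance $0.00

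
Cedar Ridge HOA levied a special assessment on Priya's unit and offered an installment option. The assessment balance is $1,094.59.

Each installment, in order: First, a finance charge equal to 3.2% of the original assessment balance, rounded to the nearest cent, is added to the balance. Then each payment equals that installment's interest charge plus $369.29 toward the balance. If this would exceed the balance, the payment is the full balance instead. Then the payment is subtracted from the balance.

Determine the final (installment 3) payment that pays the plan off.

# | Opening | Interest | Payment | End bal
1 | $1,094.59 | $35.03 | $404.32 | $725.30
2 | $725.30 | $35.03 | $404.32 | $356.01
3 | $356.01 | $35.03 | $391.04 | $0.00

$391.04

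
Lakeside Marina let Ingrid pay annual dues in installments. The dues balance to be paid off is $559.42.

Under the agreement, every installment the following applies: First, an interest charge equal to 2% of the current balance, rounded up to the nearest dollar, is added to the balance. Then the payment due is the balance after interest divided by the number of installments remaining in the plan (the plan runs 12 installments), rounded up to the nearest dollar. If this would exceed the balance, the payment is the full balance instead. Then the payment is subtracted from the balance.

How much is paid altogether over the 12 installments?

$645.42

Installment 1: $559.42 +$12.00 interest = $571.42; pay $48.00 → $523.42
Installment 2: $523.42 +$11.00 interest = $534.42; pay $49.00 → $485.42
Installment 3: $485.42 +$10.00 interest = $495.42; pay $50.00 → $445.42
Installment 4: $445.42 +$9.00 interest = $454.42; pay $51.00 → $403.42
Installment 5: $403.42 +$9.00 interest = $412.42; pay $52.00 → $360.42
Installment 6: $360.42 +$8.00 interest = $368.42; pay $53.00 → $315.42
Installment 7: $315.42 +$7.00 interest = $322.42; pay $54.00 → $268.42
Installment 8: $268.42 +$6.00 interest = $274.42; pay $55.00 → $219.42
Installment 9: $219.42 +$5.00 interest = $224.42; pay $57.00 → $167.42
Installment 10: $167.42 +$4.00 interest = $171.42; pay $58.00 → $113.42
Installment 11: $113.42 +$3.00 interest = $116.42; pay $59.00 → $57.42
Installment 12: $57.42 +$2.00 interest = $59.42; pay $59.42 → $0.00
Total paid: $645.42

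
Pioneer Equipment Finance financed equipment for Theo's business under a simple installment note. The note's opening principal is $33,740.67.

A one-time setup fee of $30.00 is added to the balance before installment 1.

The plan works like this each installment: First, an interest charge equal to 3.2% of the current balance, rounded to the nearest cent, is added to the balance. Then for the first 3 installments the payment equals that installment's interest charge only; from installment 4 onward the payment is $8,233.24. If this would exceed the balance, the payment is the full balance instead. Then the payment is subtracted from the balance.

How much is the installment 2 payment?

$1,080.66

Installment 1: opening $33,770.67; interest $1,080.66 → $34,851.33; payment $1,080.66; balance $33,770.67
Installment 2: opening $33,770.67; interest $1,080.66 → $34,851.33; payment $1,080.66; balance $33,770.67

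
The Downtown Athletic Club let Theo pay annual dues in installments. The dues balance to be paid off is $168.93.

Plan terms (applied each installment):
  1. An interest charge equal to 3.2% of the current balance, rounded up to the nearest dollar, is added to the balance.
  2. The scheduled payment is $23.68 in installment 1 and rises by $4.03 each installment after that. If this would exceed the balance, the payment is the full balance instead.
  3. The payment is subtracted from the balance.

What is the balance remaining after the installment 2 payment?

Installment 1: opening $168.93; interest $6.00 → $174.93; payment $23.68; balance $151.25
Installment 2: opening $151.25; interest $5.00 → $156.25; payment $27.71; balance $128.54

$128.54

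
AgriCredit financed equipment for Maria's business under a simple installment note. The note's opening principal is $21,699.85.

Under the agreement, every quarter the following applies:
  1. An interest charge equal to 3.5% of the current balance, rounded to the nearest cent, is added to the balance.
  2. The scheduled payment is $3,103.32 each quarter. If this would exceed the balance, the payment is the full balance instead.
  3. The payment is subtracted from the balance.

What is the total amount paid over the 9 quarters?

$25,327.79

Quarter 1: opening $21,699.85; interest $759.49 → $22,459.34; payment $3,103.32; balance $19,356.02
Quarter 2: opening $19,356.02; interest $677.46 → $20,033.48; payment $3,103.32; balance $16,930.16
Quarter 3: opening $16,930.16; interest $592.56 → $17,522.72; payment $3,103.32; balance $14,419.40
Quarter 4: opening $14,419.40; interest $504.68 → $14,924.08; payment $3,103.32; balance $11,820.76
Quarter 5: opening $11,820.76; interest $413.73 → $12,234.49; payment $3,103.32; balance $9,131.17
Quarter 6: opening $9,131.17; interest $319.59 → $9,450.76; payment $3,103.32; balance $6,347.44
Quarter 7: opening $6,347.44; interest $222.16 → $6,569.60; payment $3,103.32; balance $3,466.28
Quarter 8: opening $3,466.28; interest $121.32 → $3,587.60; payment $3,103.32; balance $484.28
Quarter 9: opening $484.28; interest $16.95 → $501.23; payment $501.23; balance $0.00
Total paid: $25,327.79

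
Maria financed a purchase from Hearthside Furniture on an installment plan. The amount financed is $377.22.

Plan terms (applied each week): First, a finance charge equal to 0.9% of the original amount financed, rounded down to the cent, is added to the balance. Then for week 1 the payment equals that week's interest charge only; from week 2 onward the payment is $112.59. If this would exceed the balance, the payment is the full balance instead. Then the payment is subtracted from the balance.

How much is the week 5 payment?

$53.01

# | Opening | Interest | Payment | End bal
1 | $377.22 | $3.39 | $3.39 | $377.22
2 | $377.22 | $3.39 | $112.59 | $268.02
3 | $268.02 | $3.39 | $112.59 | $158.82
4 | $158.82 | $3.39 | $112.59 | $49.62
5 | $49.62 | $3.39 | $53.01 | $0.00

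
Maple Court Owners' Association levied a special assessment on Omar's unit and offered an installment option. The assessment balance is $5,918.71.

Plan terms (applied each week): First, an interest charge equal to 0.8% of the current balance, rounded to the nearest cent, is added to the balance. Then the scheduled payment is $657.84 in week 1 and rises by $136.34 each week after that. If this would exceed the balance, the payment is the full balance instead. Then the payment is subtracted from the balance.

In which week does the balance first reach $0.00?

Week 1: $5,918.71 +$47.35 interest = $5,966.06; pay $657.84 → $5,308.22
Week 2: $5,308.22 +$42.47 interest = $5,350.69; pay $794.18 → $4,556.51
Week 3: $4,556.51 +$36.45 interest = $4,592.96; pay $930.52 → $3,662.44
Week 4: $3,662.44 +$29.30 interest = $3,691.74; pay $1,066.86 → $2,624.88
Week 5: $2,624.88 +$21.00 interest = $2,645.88; pay $1,203.20 → $1,442.68
Week 6: $1,442.68 +$11.54 interest = $1,454.22; pay $1,339.54 → $114.68
Week 7: $114.68 +$0.92 interest = $115.60; pay $115.60 → $0.00
Balance reaches $0.00 in week 7.

7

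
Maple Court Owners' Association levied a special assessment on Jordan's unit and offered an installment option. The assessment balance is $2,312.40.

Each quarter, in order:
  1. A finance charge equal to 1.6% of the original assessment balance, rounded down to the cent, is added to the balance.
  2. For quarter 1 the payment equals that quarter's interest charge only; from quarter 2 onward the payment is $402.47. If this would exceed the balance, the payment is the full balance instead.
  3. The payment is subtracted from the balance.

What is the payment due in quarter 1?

$36.99

Quarter 1: opening $2,312.40; interest $36.99 → $2,349.39; payment $36.99; balance $2,312.40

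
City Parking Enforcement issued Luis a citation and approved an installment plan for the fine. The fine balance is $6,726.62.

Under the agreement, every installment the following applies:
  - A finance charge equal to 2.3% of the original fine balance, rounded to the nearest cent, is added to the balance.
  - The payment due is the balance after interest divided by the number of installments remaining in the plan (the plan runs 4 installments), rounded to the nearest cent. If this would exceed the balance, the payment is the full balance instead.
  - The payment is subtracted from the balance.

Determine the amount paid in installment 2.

# | Opening | Interest | Payment | End bal
1 | $6,726.62 | $154.71 | $1,720.33 | $5,161.00
2 | $5,161.00 | $154.71 | $1,771.90 | $3,543.81

$1,771.90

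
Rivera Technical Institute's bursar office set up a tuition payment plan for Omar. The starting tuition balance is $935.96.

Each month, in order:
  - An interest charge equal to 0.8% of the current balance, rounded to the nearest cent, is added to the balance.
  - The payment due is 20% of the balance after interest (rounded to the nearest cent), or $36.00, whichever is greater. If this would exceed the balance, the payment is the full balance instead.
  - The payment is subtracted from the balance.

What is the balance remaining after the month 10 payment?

Month 1: $935.96 +$7.49 interest = $943.45; pay $188.69 → $754.76
Month 2: $754.76 +$6.04 interest = $760.80; pay $152.16 → $608.64
Month 3: $608.64 +$4.87 interest = $613.51; pay $122.70 → $490.81
Month 4: $490.81 +$3.93 interest = $494.74; pay $98.95 → $395.79
Month 5: $395.79 +$3.17 interest = $398.96; pay $79.79 → $319.17
Month 6: $319.17 +$2.55 interest = $321.72; pay $64.34 → $257.38
Month 7: $257.38 +$2.06 interest = $259.44; pay $51.89 → $207.55
Month 8: $207.55 +$1.66 interest = $209.21; pay $41.84 → $167.37
Month 9: $167.37 +$1.34 interest = $168.71; pay $36.00 → $132.71
Month 10: $132.71 +$1.06 interest = $133.77; pay $36.00 → $97.77

$97.77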